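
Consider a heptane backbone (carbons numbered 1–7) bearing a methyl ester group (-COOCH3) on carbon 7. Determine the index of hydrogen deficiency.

1

Atom tally by fragment:
  CH3 → C:1 H:3
  CH2 → C:1 H:2
  CH2 → C:1 H:2
  CH2 → C:1 H:2
  CH2 → C:1 H:2
  CH2 → C:1 H:2
  CH2COOCH3 → C:3 H:5 O:2
Element totals:
  C: 9
  H: 18
  O: 2
Molecular formula: C9H18O2.
DoU = (2C + 2 + N − H − X) / 2 = (2·9 + 2 + 0 − 18 − 0) / 2 = 1.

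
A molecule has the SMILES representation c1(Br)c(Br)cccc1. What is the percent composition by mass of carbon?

Atom tally by fragment:
  benzene ring core → C:6 H:6
  (− 2 ring H displaced by substituents)
  + Br → Br:1
  + Br → Br:1
Element totals:
  C: 6
  H: 4
  Br: 2
Molecular formula: C6H4Br2.
Molar mass = 235.906 g/mol.
Mass from C: 6 × 12.011 = 72.066 g/mol.
%C = 72.066 / 235.906 × 100 = 30.55%.

30.55%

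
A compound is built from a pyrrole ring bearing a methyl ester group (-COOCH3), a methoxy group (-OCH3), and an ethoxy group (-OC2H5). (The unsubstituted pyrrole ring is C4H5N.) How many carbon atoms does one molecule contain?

Atom tally by fragment:
  pyrrole ring core → C:4 H:5 N:1
  (− 3 ring H displaced by substituents)
  + COOCH3 → C:2 H:3 O:2
  + OCH3 → C:1 H:3 O:1
  + OC2H5 → C:2 H:5 O:1
Element totals:
  C: 9
  H: 13
  N: 1
  O: 4

9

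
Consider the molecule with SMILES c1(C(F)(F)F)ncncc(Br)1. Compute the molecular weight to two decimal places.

Atom tally by fragment:
  pyrimidine ring core → C:4 H:4 N:2
  (− 2 ring H displaced by substituents)
  + CF3 → C:1 F:3
  + Br → Br:1
Element totals:
  C: 5
  H: 2
  Br: 1
  F: 3
  N: 2
Molecular formula: C5H2BrF3N2.
  M = 5(12.011) + 2(1.008) + 79.904 + 3(18.998) + 2(14.007)
    = 60.055 + 2.016 + 79.904 + 56.994 + 28.014 = 226.983

226.98 g/mol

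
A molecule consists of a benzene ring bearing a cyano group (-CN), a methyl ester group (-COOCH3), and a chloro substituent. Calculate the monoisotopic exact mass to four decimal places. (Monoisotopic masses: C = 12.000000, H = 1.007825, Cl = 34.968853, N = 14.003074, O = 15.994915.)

195.0087

Atom tally by fragment:
  benzene ring core → C:6 H:6
  (− 3 ring H displaced by substituents)
  + CN → C:1 N:1
  + COOCH3 → C:2 H:3 O:2
  + Cl → Cl:1
Element totals:
  C: 9
  H: 6
  Cl: 1
  N: 1
  O: 2
Molecular formula: C9H6ClNO2.
  M = 9(12.0) + 6(1.007825) + 34.968853 + 14.003074 + 2(15.994915)
    = 108.000000 + 6.046950 + 34.968853 + 14.003074 + 31.989830 = 195.008707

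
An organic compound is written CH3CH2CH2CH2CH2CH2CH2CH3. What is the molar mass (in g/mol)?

Atom tally by fragment:
  CH3 → C:1 H:3
  CH2 → C:1 H:2
  CH2 → C:1 H:2
  CH2 → C:1 H:2
  CH2 → C:1 H:2
  CH2 → C:1 H:2
  CH2 → C:1 H:2
  CH3 → C:1 H:3
Element totals:
  C: 8
  H: 18
Molecular formula: C8H18.
  M = 8(12.011) + 18(1.008)
    = 96.088 + 18.144 = 114.232

114.23 g/mol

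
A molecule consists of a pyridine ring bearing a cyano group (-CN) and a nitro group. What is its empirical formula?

Atom tally by fragment:
  pyridine ring core → C:5 H:5 N:1
  (− 2 ring H displaced by substituents)
  + CN → C:1 N:1
  + NO2 → N:1 O:2
Element totals:
  C: 6
  H: 3
  N: 3
  O: 2
Molecular formula: C6H3N3O2.
gcd of subscripts (6, 3, 3, 2) = 1, so the empirical formula equals the molecular formula.

C6H3N3O2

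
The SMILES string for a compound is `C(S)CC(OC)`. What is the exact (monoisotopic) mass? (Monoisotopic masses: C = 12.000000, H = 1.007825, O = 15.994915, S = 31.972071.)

106.0452

Atom tally by fragment:
  HSCH2 → C:1 H:3 S:1
  CH2 → C:1 H:2
  CH2OCH3 → C:2 H:5 O:1
Element totals:
  C: 4
  H: 10
  O: 1
  S: 1
Molecular formula: C4H10OS.
  M = 4(12.0) + 10(1.007825) + 15.994915 + 31.972071
    = 48.000000 + 10.078250 + 15.994915 + 31.972071 = 106.045236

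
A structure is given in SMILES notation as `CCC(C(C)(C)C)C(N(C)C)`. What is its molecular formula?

C10H23N

Atom tally by fragment:
  CH3 → C:1 H:3
  CH2 → C:1 H:2
  CH(C(CH3)3) → C:5 H:10
  CH2N(CH3)2 → C:3 H:8 N:1
Element totals:
  C: 10
  H: 23
  N: 1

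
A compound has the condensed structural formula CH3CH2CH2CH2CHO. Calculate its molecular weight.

Atom tally by fragment:
  CH3 → C:1 H:3
  CH2 → C:1 H:2
  CH2 → C:1 H:2
  CH2CHO → C:2 H:3 O:1
Element totals:
  C: 5
  H: 10
  O: 1
Molecular formula: C5H10O.
  M = 5(12.011) + 10(1.008) + 15.999
    = 60.055 + 10.080 + 15.999 = 86.134

86.13 g/mol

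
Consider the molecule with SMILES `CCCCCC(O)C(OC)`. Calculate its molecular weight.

146.23 g/mol

Atom tally by fragment:
  CH3 → C:1 H:3
  CH2 → C:1 H:2
  CH2 → C:1 H:2
  CH2 → C:1 H:2
  CH2 → C:1 H:2
  CH(OH) → C:1 H:2 O:1
  CH2OCH3 → C:2 H:5 O:1
Element totals:
  C: 8
  H: 18
  O: 2
Molecular formula: C8H18O2.
  M = 8(12.011) + 18(1.008) + 2(15.999)
    = 96.088 + 18.144 + 31.998 = 146.230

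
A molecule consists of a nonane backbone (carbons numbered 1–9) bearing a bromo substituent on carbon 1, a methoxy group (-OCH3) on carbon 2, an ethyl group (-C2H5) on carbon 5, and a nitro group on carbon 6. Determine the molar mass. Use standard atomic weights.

310.23 g/mol

Atom tally by fragment:
  BrCH2 → C:1 H:2 Br:1
  CH(OCH3) → C:2 H:4 O:1
  CH2 → C:1 H:2
  CH2 → C:1 H:2
  CH(C2H5) → C:3 H:6
  CH(NO2) → C:1 H:1 N:1 O:2
  CH2 → C:1 H:2
  CH2 → C:1 H:2
  CH3 → C:1 H:3
Element totals:
  C: 12
  H: 24
  Br: 1
  N: 1
  O: 3
Molecular formula: C12H24BrNO3.
  M = 12(12.011) + 24(1.008) + 79.904 + 14.007 + 3(15.999)
    = 144.132 + 24.192 + 79.904 + 14.007 + 47.997 = 310.232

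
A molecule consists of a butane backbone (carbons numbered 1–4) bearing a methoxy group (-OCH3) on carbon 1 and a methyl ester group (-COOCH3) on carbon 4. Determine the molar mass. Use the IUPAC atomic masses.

Atom tally by fragment:
  CH3OCH2 → C:2 H:5 O:1
  CH2 → C:1 H:2
  CH2 → C:1 H:2
  CH2COOCH3 → C:3 H:5 O:2
Element totals:
  C: 7
  H: 14
  O: 3
Molecular formula: C7H14O3.
  M = 7(12.011) + 14(1.008) + 3(15.999)
    = 84.077 + 14.112 + 47.997 = 146.186

146.19 g/mol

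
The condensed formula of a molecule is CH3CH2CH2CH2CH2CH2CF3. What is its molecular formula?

Element totals:
  C: 7
  H: 13
  F: 3

C7H13F3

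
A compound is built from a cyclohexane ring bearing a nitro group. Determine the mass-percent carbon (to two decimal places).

55.80%

Atom tally by fragment:
  cyclohexane ring core → C:6 H:12
  (− 1 ring H displaced by substituents)
  + NO2 → N:1 O:2
Element totals:
  C: 6
  H: 11
  N: 1
  O: 2
Molecular formula: C6H11NO2.
Molar mass = 129.159 g/mol.
Mass from C: 6 × 12.011 = 72.066 g/mol.
%C = 72.066 / 129.159 × 100 = 55.80%.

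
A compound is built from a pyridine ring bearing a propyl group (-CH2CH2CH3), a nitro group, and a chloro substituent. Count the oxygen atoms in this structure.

2

Atom tally by fragment:
  pyridine ring core → C:5 H:5 N:1
  (− 3 ring H displaced by substituents)
  + CH2CH2CH3 → C:3 H:7
  + NO2 → N:1 O:2
  + Cl → Cl:1
Element totals:
  C: 8
  H: 9
  Cl: 1
  N: 2
  O: 2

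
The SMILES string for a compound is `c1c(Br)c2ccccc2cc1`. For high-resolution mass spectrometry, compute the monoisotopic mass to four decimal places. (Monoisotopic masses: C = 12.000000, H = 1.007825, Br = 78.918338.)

205.9731

Atom tally by fragment:
  naphthalene ring system core → C:10 H:8
  (− 1 ring H displaced by substituents)
  + Br → Br:1
Element totals:
  C: 10
  H: 7
  Br: 1
Molecular formula: C10H7Br.
  M = 10(12.0) + 7(1.007825) + 78.918338
    = 120.000000 + 7.054775 + 78.918338 = 205.973113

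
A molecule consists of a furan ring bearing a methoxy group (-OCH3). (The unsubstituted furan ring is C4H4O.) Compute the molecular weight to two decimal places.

98.10 g/mol

Atom tally by fragment:
  furan ring core → C:4 H:4 O:1
  (− 1 ring H displaced by substituents)
  + OCH3 → C:1 H:3 O:1
Element totals:
  C: 5
  H: 6
  O: 2
Molecular formula: C5H6O2.
  M = 5(12.011) + 6(1.008) + 2(15.999)
    = 60.055 + 6.048 + 31.998 = 98.101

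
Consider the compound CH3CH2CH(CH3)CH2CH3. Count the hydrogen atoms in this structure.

14

Element totals:
  C: 6
  H: 14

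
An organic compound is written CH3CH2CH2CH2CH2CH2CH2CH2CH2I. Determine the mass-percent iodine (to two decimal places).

49.93%

Atom tally by fragment:
  CH3 → C:1 H:3
  CH2 → C:1 H:2
  CH2 → C:1 H:2
  CH2 → C:1 H:2
  CH2 → C:1 H:2
  CH2 → C:1 H:2
  CH2 → C:1 H:2
  CH2 → C:1 H:2
  CH2I → C:1 H:2 I:1
Element totals:
  C: 9
  H: 19
  I: 1
Molecular formula: C9H19I.
Molar mass = 254.155 g/mol.
Mass from I: 1 × 126.904 = 126.904 g/mol.
%I = 126.904 / 254.155 × 100 = 49.93%.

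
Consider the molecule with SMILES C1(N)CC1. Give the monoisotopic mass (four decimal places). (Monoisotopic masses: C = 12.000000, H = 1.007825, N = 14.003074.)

Atom tally by fragment:
  cyclopropane ring core → C:3 H:6
  (− 1 ring H displaced by substituents)
  + NH2 → N:1 H:2
Element totals:
  C: 3
  H: 7
  N: 1
Molecular formula: C3H7N.
  M = 3(12.0) + 7(1.007825) + 14.003074
    = 36.000000 + 7.054775 + 14.003074 = 57.057849

57.0578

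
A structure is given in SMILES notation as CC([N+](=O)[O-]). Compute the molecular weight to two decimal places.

Atom tally by fragment:
  CH3 → C:1 H:3
  CH2NO2 → C:1 H:2 N:1 O:2
Element totals:
  C: 2
  H: 5
  N: 1
  O: 2
Molecular formula: C2H5NO2.
  M = 2(12.011) + 5(1.008) + 14.007 + 2(15.999)
    = 24.022 + 5.040 + 14.007 + 31.998 = 75.067

75.07 g/mol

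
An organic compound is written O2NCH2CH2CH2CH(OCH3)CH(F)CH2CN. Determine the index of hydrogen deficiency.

Atom tally by fragment:
  O2NCH2 → C:1 H:2 N:1 O:2
  CH2 → C:1 H:2
  CH2 → C:1 H:2
  CH(OCH3) → C:2 H:4 O:1
  CH(F) → C:1 H:1 F:1
  CH2CN → C:2 H:2 N:1
Element totals:
  C: 8
  H: 13
  F: 1
  N: 2
  O: 3
Molecular formula: C8H13FN2O3.
DoU = (2C + 2 + N − H − X) / 2 = (2·8 + 2 + 2 − 13 − 1) / 2 = 3.

3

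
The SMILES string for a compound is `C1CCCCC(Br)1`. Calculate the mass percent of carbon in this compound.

Atom tally by fragment:
  cyclohexane ring core → C:6 H:12
  (− 1 ring H displaced by substituents)
  + Br → Br:1
Element totals:
  C: 6
  H: 11
  Br: 1
Molecular formula: C6H11Br.
Molar mass = 163.058 g/mol.
Mass from C: 6 × 12.011 = 72.066 g/mol.
%C = 72.066 / 163.058 × 100 = 44.20%.

44.20%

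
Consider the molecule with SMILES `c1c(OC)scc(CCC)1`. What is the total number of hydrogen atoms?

12

Atom tally by fragment:
  thiophene ring core → C:4 H:4 S:1
  (− 2 ring H displaced by substituents)
  + OCH3 → C:1 H:3 O:1
  + CH2CH2CH3 → C:3 H:7
Element totals:
  C: 8
  H: 12
  O: 1
  S: 1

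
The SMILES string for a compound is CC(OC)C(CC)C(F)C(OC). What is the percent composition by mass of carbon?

Atom tally by fragment:
  CH3 → C:1 H:3
  CH(OCH3) → C:2 H:4 O:1
  CH(C2H5) → C:3 H:6
  CH(F) → C:1 H:1 F:1
  CH2OCH3 → C:2 H:5 O:1
Element totals:
  C: 9
  H: 19
  F: 1
  O: 2
Molecular formula: C9H19FO2.
Molar mass = 178.247 g/mol.
Mass from C: 9 × 12.011 = 108.099 g/mol.
%C = 108.099 / 178.247 × 100 = 60.65%.

60.65%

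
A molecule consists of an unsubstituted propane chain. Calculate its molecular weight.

Atom tally by fragment:
  CH3 → C:1 H:3
  CH2 → C:1 H:2
  CH3 → C:1 H:3
Element totals:
  C: 3
  H: 8
Molecular formula: C3H8.
  M = 3(12.011) + 8(1.008)
    = 36.033 + 8.064 = 44.097

44.10 g/mol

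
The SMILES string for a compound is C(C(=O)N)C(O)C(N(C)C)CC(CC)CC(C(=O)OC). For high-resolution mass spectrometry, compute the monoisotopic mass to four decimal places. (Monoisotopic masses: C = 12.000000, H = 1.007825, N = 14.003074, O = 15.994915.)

288.2049

Atom tally by fragment:
  H2NOCCH2 → C:2 H:4 O:1 N:1
  CH(OH) → C:1 H:2 O:1
  CH(N(CH3)2) → C:3 H:7 N:1
  CH2 → C:1 H:2
  CH(C2H5) → C:3 H:6
  CH2 → C:1 H:2
  CH2COOCH3 → C:3 H:5 O:2
Element totals:
  C: 14
  H: 28
  N: 2
  O: 4
Molecular formula: C14H28N2O4.
  M = 14(12.0) + 28(1.007825) + 2(14.003074) + 4(15.994915)
    = 168.000000 + 28.219100 + 28.006148 + 63.979660 = 288.204908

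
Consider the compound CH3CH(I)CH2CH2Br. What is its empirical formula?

C4H8BrI

Atom tally by fragment:
  CH3 → C:1 H:3
  CH(I) → C:1 H:1 I:1
  CH2 → C:1 H:2
  CH2Br → C:1 H:2 Br:1
Element totals:
  C: 4
  H: 8
  Br: 1
  I: 1
Molecular formula: C4H8BrI.
gcd of subscripts (1, 4, 8, 1) = 1, so the empirical formula equals the molecular formula.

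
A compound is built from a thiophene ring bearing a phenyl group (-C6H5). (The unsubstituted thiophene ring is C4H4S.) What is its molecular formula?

C10H8S

Atom tally by fragment:
  thiophene ring core → C:4 H:4 S:1
  (− 1 ring H displaced by substituents)
  + C6H5 → C:6 H:5
Element totals:
  C: 10
  H: 8
  S: 1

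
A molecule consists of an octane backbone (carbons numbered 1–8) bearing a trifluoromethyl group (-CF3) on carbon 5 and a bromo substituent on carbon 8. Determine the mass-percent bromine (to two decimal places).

Atom tally by fragment:
  CH3 → C:1 H:3
  CH2 → C:1 H:2
  CH2 → C:1 H:2
  CH2 → C:1 H:2
  CH(CF3) → C:2 H:1 F:3
  CH2 → C:1 H:2
  CH2 → C:1 H:2
  CH2Br → C:1 H:2 Br:1
Element totals:
  C: 9
  H: 16
  Br: 1
  F: 3
Molecular formula: C9H16BrF3.
Molar mass = 261.125 g/mol.
Mass from Br: 1 × 79.904 = 79.904 g/mol.
%Br = 79.904 / 261.125 × 100 = 30.60%.

30.60%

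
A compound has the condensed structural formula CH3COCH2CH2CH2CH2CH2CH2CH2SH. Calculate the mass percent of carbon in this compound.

62.02%

Element totals:
  C: 9
  H: 18
  O: 1
  S: 1
Molecular formula: C9H18OS.
Molar mass = 174.302 g/mol.
Mass from C: 9 × 12.011 = 108.099 g/mol.
%C = 108.099 / 174.302 × 100 = 62.02%.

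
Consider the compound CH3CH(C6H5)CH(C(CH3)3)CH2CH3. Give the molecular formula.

Element totals:
  C: 15
  H: 24

C15H24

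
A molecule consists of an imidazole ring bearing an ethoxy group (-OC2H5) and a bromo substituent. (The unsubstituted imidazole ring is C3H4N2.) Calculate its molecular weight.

Atom tally by fragment:
  imidazole ring core → C:3 H:4 N:2
  (− 2 ring H displaced by substituents)
  + OC2H5 → C:2 H:5 O:1
  + Br → Br:1
Element totals:
  C: 5
  H: 7
  Br: 1
  N: 2
  O: 1
Molecular formula: C5H7BrN2O.
  M = 5(12.011) + 7(1.008) + 79.904 + 2(14.007) + 15.999
    = 60.055 + 7.056 + 79.904 + 28.014 + 15.999 = 191.028

191.03 g/mol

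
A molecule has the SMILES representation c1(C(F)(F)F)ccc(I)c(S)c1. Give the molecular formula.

C7H4F3IS

Atom tally by fragment:
  benzene ring core → C:6 H:6
  (− 3 ring H displaced by substituents)
  + CF3 → C:1 F:3
  + I → I:1
  + SH → S:1 H:1
Element totals:
  C: 7
  H: 4
  F: 3
  I: 1
  S: 1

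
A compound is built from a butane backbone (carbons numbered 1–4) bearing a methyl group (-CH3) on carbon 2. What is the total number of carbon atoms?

5

Atom tally by fragment:
  CH3 → C:1 H:3
  CH(CH3) → C:2 H:4
  CH2 → C:1 H:2
  CH3 → C:1 H:3
Element totals:
  C: 5
  H: 12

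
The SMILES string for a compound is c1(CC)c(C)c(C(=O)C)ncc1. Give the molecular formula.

C10H13NO

Atom tally by fragment:
  pyridine ring core → C:5 H:5 N:1
  (− 3 ring H displaced by substituents)
  + C2H5 → C:2 H:5
  + CH3 → C:1 H:3
  + COCH3 → C:2 H:3 O:1
Element totals:
  C: 10
  H: 13
  N: 1
  O: 1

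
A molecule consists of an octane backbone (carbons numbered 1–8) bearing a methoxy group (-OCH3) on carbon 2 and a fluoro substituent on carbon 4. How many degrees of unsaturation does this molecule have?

0

Atom tally by fragment:
  CH3 → C:1 H:3
  CH(OCH3) → C:2 H:4 O:1
  CH2 → C:1 H:2
  CH(F) → C:1 H:1 F:1
  CH2 → C:1 H:2
  CH2 → C:1 H:2
  CH2 → C:1 H:2
  CH3 → C:1 H:3
Element totals:
  C: 9
  H: 19
  F: 1
  O: 1
Molecular formula: C9H19FO.
DoU = (2C + 2 + N − H − X) / 2 = (2·9 + 2 + 0 − 19 − 1) / 2 = 0.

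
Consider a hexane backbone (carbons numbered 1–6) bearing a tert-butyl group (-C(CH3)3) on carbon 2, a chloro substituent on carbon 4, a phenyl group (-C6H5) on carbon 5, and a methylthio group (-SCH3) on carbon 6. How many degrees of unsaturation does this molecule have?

4

Atom tally by fragment:
  CH3 → C:1 H:3
  CH(C(CH3)3) → C:5 H:10
  CH2 → C:1 H:2
  CH(Cl) → C:1 H:1 Cl:1
  CH(C6H5) → C:7 H:6
  CH2SCH3 → C:2 H:5 S:1
Element totals:
  C: 17
  H: 27
  Cl: 1
  S: 1
Molecular formula: C17H27ClS.
DoU = (2C + 2 + N − H − X) / 2 = (2·17 + 2 + 0 − 27 − 1) / 2 = 4.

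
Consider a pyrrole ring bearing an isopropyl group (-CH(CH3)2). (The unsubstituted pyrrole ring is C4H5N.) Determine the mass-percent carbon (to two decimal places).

77.01%

Atom tally by fragment:
  pyrrole ring core → C:4 H:5 N:1
  (− 1 ring H displaced by substituents)
  + CH(CH3)2 → C:3 H:7
Element totals:
  C: 7
  H: 11
  N: 1
Molecular formula: C7H11N.
Molar mass = 109.172 g/mol.
Mass from C: 7 × 12.011 = 84.077 g/mol.
%C = 84.077 / 109.172 × 100 = 77.01%.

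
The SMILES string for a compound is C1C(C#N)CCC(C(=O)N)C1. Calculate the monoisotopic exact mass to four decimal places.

Atom tally by fragment:
  cyclohexane ring core → C:6 H:12
  (− 2 ring H displaced by substituents)
  + CN → C:1 N:1
  + CONH2 → C:1 H:2 O:1 N:1
Element totals:
  C: 8
  H: 12
  N: 2
  O: 1
Molecular formula: C8H12N2O.
  M = 8(12.0) + 12(1.007825) + 2(14.003074) + 15.994915
    = 96.000000 + 12.093900 + 28.006148 + 15.994915 = 152.094963

152.0950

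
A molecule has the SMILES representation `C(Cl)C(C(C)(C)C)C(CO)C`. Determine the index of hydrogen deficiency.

Atom tally by fragment:
  ClCH2 → C:1 H:2 Cl:1
  CH(C(CH3)3) → C:5 H:10
  CH(CH2OH) → C:2 H:4 O:1
  CH3 → C:1 H:3
Element totals:
  C: 9
  H: 19
  Cl: 1
  O: 1
Molecular formula: C9H19ClO.
DoU = (2C + 2 + N − H − X) / 2 = (2·9 + 2 + 0 − 19 − 1) / 2 = 0.

0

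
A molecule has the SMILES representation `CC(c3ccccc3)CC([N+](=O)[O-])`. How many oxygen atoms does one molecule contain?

Atom tally by fragment:
  CH3 → C:1 H:3
  CH(C6H5) → C:7 H:6
  CH2 → C:1 H:2
  CH2NO2 → C:1 H:2 N:1 O:2
Element totals:
  C: 10
  H: 13
  N: 1
  O: 2

2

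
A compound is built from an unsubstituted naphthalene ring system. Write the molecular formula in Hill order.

C10H8

Atom tally by fragment:
  naphthalene ring system core → C:10 H:8
Element totals:
  C: 10
  H: 8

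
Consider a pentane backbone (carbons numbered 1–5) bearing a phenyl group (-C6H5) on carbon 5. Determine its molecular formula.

Atom tally by fragment:
  CH3 → C:1 H:3
  CH2 → C:1 H:2
  CH2 → C:1 H:2
  CH2 → C:1 H:2
  CH2C6H5 → C:7 H:7
Element totals:
  C: 11
  H: 16

C11H16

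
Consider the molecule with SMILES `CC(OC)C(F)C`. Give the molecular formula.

C5H11FO

Atom tally by fragment:
  CH3 → C:1 H:3
  CH(OCH3) → C:2 H:4 O:1
  CH(F) → C:1 H:1 F:1
  CH3 → C:1 H:3
Element totals:
  C: 5
  H: 11
  F: 1
  O: 1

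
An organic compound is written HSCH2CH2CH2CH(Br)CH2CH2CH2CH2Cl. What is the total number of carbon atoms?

Element totals:
  C: 8
  H: 16
  Br: 1
  Cl: 1
  S: 1

8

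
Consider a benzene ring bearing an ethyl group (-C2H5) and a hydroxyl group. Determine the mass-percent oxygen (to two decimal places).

Atom tally by fragment:
  benzene ring core → C:6 H:6
  (− 2 ring H displaced by substituents)
  + C2H5 → C:2 H:5
  + OH → O:1 H:1
Element totals:
  C: 8
  H: 10
  O: 1
Molecular formula: C8H10O.
Molar mass = 122.167 g/mol.
Mass from O: 1 × 15.999 = 15.999 g/mol.
%O = 15.999 / 122.167 × 100 = 13.10%.

13.10%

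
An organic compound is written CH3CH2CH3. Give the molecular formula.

Atom tally by fragment:
  CH3 → C:1 H:3
  CH2 → C:1 H:2
  CH3 → C:1 H:3
Element totals:
  C: 3
  H: 8

C3H8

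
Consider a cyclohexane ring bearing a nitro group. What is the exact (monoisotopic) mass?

129.0790

Atom tally by fragment:
  cyclohexane ring core → C:6 H:12
  (− 1 ring H displaced by substituents)
  + NO2 → N:1 O:2
Element totals:
  C: 6
  H: 11
  N: 1
  O: 2
Molecular formula: C6H11NO2.
  M = 6(12.0) + 11(1.007825) + 14.003074 + 2(15.994915)
    = 72.000000 + 11.086075 + 14.003074 + 31.989830 = 129.078979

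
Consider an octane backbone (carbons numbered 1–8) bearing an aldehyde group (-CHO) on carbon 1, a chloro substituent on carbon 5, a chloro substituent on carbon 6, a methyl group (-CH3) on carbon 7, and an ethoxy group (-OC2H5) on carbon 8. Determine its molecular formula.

C12H22Cl2O2

Atom tally by fragment:
  OHCCH2 → C:2 H:3 O:1
  CH2 → C:1 H:2
  CH2 → C:1 H:2
  CH2 → C:1 H:2
  CH(Cl) → C:1 H:1 Cl:1
  CH(Cl) → C:1 H:1 Cl:1
  CH(CH3) → C:2 H:4
  CH2OC2H5 → C:3 H:7 O:1
Element totals:
  C: 12
  H: 22
  Cl: 2
  O: 2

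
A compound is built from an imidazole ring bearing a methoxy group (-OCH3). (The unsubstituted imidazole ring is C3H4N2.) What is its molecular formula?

Atom tally by fragment:
  imidazole ring core → C:3 H:4 N:2
  (− 1 ring H displaced by substituents)
  + OCH3 → C:1 H:3 O:1
Element totals:
  C: 4
  H: 6
  N: 2
  O: 1

C4H6N2O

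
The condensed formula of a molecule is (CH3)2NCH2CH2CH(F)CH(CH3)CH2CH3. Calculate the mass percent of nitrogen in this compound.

Atom tally by fragment:
  (CH3)2NCH2 → C:3 H:8 N:1
  CH2 → C:1 H:2
  CH(F) → C:1 H:1 F:1
  CH(CH3) → C:2 H:4
  CH2 → C:1 H:2
  CH3 → C:1 H:3
Element totals:
  C: 9
  H: 20
  F: 1
  N: 1
Molecular formula: C9H20FN.
Molar mass = 161.264 g/mol.
Mass from N: 1 × 14.007 = 14.007 g/mol.
%N = 14.007 / 161.264 × 100 = 8.69%.

8.69%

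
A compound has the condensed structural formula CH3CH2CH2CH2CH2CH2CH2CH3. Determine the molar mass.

114.23 g/mol

Atom tally by fragment:
  CH3 → C:1 H:3
  CH2 → C:1 H:2
  CH2 → C:1 H:2
  CH2 → C:1 H:2
  CH2 → C:1 H:2
  CH2 → C:1 H:2
  CH2 → C:1 H:2
  CH3 → C:1 H:3
Element totals:
  C: 8
  H: 18
Molecular formula: C8H18.
  M = 8(12.011) + 18(1.008)
    = 96.088 + 18.144 = 114.232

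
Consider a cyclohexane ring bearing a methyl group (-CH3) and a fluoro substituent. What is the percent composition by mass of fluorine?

Atom tally by fragment:
  cyclohexane ring core → C:6 H:12
  (− 2 ring H displaced by substituents)
  + CH3 → C:1 H:3
  + F → F:1
Element totals:
  C: 7
  H: 13
  F: 1
Molecular formula: C7H13F.
Molar mass = 116.179 g/mol.
Mass from F: 1 × 18.998 = 18.998 g/mol.
%F = 18.998 / 116.179 × 100 = 16.35%.

16.35%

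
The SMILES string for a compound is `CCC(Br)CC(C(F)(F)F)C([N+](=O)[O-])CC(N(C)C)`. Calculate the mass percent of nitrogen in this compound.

Atom tally by fragment:
  CH3 → C:1 H:3
  CH2 → C:1 H:2
  CH(Br) → C:1 H:1 Br:1
  CH2 → C:1 H:2
  CH(CF3) → C:2 H:1 F:3
  CH(NO2) → C:1 H:1 N:1 O:2
  CH2 → C:1 H:2
  CH2N(CH3)2 → C:3 H:8 N:1
Element totals:
  C: 11
  H: 20
  Br: 1
  F: 3
  N: 2
  O: 2
Molecular formula: C11H20BrF3N2O2.
Molar mass = 349.191 g/mol.
Mass from N: 2 × 14.007 = 28.014 g/mol.
%N = 28.014 / 349.191 × 100 = 8.02%.

8.02%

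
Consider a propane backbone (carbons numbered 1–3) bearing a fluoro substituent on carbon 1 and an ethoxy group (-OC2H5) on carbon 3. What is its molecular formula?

Atom tally by fragment:
  FCH2 → C:1 H:2 F:1
  CH2 → C:1 H:2
  CH2OC2H5 → C:3 H:7 O:1
Element totals:
  C: 5
  H: 11
  F: 1
  O: 1

C5H11FO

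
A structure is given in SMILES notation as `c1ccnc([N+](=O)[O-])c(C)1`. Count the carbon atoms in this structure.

Atom tally by fragment:
  pyridine ring core → C:5 H:5 N:1
  (− 2 ring H displaced by substituents)
  + NO2 → N:1 O:2
  + CH3 → C:1 H:3
Element totals:
  C: 6
  H: 6
  N: 2
  O: 2

6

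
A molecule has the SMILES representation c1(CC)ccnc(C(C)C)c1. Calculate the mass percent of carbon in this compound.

80.48%

Atom tally by fragment:
  pyridine ring core → C:5 H:5 N:1
  (− 2 ring H displaced by substituents)
  + C2H5 → C:2 H:5
  + CH(CH3)2 → C:3 H:7
Element totals:
  C: 10
  H: 15
  N: 1
Molecular formula: C10H15N.
Molar mass = 149.237 g/mol.
Mass from C: 10 × 12.011 = 120.110 g/mol.
%C = 120.110 / 149.237 × 100 = 80.48%.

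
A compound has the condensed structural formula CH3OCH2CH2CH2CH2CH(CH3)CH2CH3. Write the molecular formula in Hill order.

Element totals:
  C: 9
  H: 20
  O: 1

C9H20O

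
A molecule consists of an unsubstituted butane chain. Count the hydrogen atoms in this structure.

10

Atom tally by fragment:
  CH3 → C:1 H:3
  CH2 → C:1 H:2
  CH2 → C:1 H:2
  CH3 → C:1 H:3
Element totals:
  C: 4
  H: 10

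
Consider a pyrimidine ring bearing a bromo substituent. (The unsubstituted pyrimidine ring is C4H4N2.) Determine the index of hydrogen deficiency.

Atom tally by fragment:
  pyrimidine ring core → C:4 H:4 N:2
  (− 1 ring H displaced by substituents)
  + Br → Br:1
Element totals:
  C: 4
  H: 3
  Br: 1
  N: 2
Molecular formula: C4H3BrN2.
DoU = (2C + 2 + N − H − X) / 2 = (2·4 + 2 + 2 − 3 − 1) / 2 = 4.

4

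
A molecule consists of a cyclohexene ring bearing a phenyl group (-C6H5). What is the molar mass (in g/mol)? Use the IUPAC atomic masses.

158.24 g/mol

Atom tally by fragment:
  cyclohexene ring core → C:6 H:10
  (− 1 ring H displaced by substituents)
  + C6H5 → C:6 H:5
Element totals:
  C: 12
  H: 14
Molecular formula: C12H14.
  M = 12(12.011) + 14(1.008)
    = 144.132 + 14.112 = 158.244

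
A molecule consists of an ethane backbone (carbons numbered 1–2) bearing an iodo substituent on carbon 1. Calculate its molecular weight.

155.97 g/mol

Atom tally by fragment:
  ICH2 → C:1 H:2 I:1
  CH3 → C:1 H:3
Element totals:
  C: 2
  H: 5
  I: 1
Molecular formula: C2H5I.
  M = 2(12.011) + 5(1.008) + 126.904
    = 24.022 + 5.040 + 126.904 = 155.966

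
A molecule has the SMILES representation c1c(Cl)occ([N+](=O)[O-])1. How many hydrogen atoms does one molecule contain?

Atom tally by fragment:
  furan ring core → C:4 H:4 O:1
  (− 2 ring H displaced by substituents)
  + Cl → Cl:1
  + NO2 → N:1 O:2
Element totals:
  C: 4
  H: 2
  Cl: 1
  N: 1
  O: 3

2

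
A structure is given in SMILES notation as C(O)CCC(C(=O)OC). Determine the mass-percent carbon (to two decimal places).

Atom tally by fragment:
  HOCH2 → C:1 H:3 O:1
  CH2 → C:1 H:2
  CH2 → C:1 H:2
  CH2COOCH3 → C:3 H:5 O:2
Element totals:
  C: 6
  H: 12
  O: 3
Molecular formula: C6H12O3.
Molar mass = 132.159 g/mol.
Mass from C: 6 × 12.011 = 72.066 g/mol.
%C = 72.066 / 132.159 × 100 = 54.53%.

54.53%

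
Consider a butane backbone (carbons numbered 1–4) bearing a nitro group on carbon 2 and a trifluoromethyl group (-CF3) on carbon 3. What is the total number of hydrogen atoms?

Atom tally by fragment:
  CH3 → C:1 H:3
  CH(NO2) → C:1 H:1 N:1 O:2
  CH(CF3) → C:2 H:1 F:3
  CH3 → C:1 H:3
Element totals:
  C: 5
  H: 8
  F: 3
  N: 1
  O: 2

8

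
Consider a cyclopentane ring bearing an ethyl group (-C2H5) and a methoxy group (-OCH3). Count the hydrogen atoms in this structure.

Atom tally by fragment:
  cyclopentane ring core → C:5 H:10
  (− 2 ring H displaced by substituents)
  + C2H5 → C:2 H:5
  + OCH3 → C:1 H:3 O:1
Element totals:
  C: 8
  H: 16
  O: 1

16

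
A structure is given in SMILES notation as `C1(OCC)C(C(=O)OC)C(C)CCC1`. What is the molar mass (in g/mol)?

Atom tally by fragment:
  cyclohexane ring core → C:6 H:12
  (− 3 ring H displaced by substituents)
  + OC2H5 → C:2 H:5 O:1
  + COOCH3 → C:2 H:3 O:2
  + CH3 → C:1 H:3
Element totals:
  C: 11
  H: 20
  O: 3
Molecular formula: C11H20O3.
  M = 11(12.011) + 20(1.008) + 3(15.999)
    = 132.121 + 20.160 + 47.997 = 200.278

200.28 g/mol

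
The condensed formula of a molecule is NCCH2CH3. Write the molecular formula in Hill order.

C3H5N

Atom tally by fragment:
  NCCH2 → C:2 H:2 N:1
  CH3 → C:1 H:3
Element totals:
  C: 3
  H: 5
  N: 1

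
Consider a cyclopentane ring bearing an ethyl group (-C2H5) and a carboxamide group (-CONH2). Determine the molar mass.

141.21 g/mol

Atom tally by fragment:
  cyclopentane ring core → C:5 H:10
  (− 2 ring H displaced by substituents)
  + C2H5 → C:2 H:5
  + CONH2 → C:1 H:2 O:1 N:1
Element totals:
  C: 8
  H: 15
  N: 1
  O: 1
Molecular formula: C8H15NO.
  M = 8(12.011) + 15(1.008) + 14.007 + 15.999
    = 96.088 + 15.120 + 14.007 + 15.999 = 141.214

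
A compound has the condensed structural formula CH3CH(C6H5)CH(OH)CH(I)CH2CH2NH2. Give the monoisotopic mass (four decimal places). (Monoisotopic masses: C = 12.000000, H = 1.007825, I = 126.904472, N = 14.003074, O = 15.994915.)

319.0433

Atom tally by fragment:
  CH3 → C:1 H:3
  CH(C6H5) → C:7 H:6
  CH(OH) → C:1 H:2 O:1
  CH(I) → C:1 H:1 I:1
  CH2 → C:1 H:2
  CH2NH2 → C:1 H:4 N:1
Element totals:
  C: 12
  H: 18
  I: 1
  N: 1
  O: 1
Molecular formula: C12H18INO.
  M = 12(12.0) + 18(1.007825) + 126.904472 + 14.003074 + 15.994915
    = 144.000000 + 18.140850 + 126.904472 + 14.003074 + 15.994915 = 319.043311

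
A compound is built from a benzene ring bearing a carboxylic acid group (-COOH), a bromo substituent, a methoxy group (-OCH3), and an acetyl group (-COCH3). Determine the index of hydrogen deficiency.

Atom tally by fragment:
  benzene ring core → C:6 H:6
  (− 4 ring H displaced by substituents)
  + COOH → C:1 H:1 O:2
  + Br → Br:1
  + OCH3 → C:1 H:3 O:1
  + COCH3 → C:2 H:3 O:1
Element totals:
  C: 10
  H: 9
  Br: 1
  O: 4
Molecular formula: C10H9BrO4.
DoU = (2C + 2 + N − H − X) / 2 = (2·10 + 2 + 0 − 9 − 1) / 2 = 6.

6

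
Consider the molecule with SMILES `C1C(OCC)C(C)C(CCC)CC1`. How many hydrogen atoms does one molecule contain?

24

Atom tally by fragment:
  cyclohexane ring core → C:6 H:12
  (− 3 ring H displaced by substituents)
  + OC2H5 → C:2 H:5 O:1
  + CH3 → C:1 H:3
  + CH2CH2CH3 → C:3 H:7
Element totals:
  C: 12
  H: 24
  O: 1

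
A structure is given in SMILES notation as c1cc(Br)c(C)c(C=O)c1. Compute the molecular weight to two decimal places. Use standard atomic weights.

Atom tally by fragment:
  benzene ring core → C:6 H:6
  (− 3 ring H displaced by substituents)
  + Br → Br:1
  + CH3 → C:1 H:3
  + CHO → C:1 H:1 O:1
Element totals:
  C: 8
  H: 7
  Br: 1
  O: 1
Molecular formula: C8H7BrO.
  M = 8(12.011) + 7(1.008) + 79.904 + 15.999
    = 96.088 + 7.056 + 79.904 + 15.999 = 199.047

199.05 g/mol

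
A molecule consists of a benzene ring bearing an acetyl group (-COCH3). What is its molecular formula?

C8H8O

Atom tally by fragment:
  benzene ring core → C:6 H:6
  (− 1 ring H displaced by substituents)
  + COCH3 → C:2 H:3 O:1
Element totals:
  C: 8
  H: 8
  O: 1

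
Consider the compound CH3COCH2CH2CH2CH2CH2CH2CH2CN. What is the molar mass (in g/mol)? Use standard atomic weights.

167.25 g/mol

Atom tally by fragment:
  CH3COCH2 → C:3 H:5 O:1
  CH2 → C:1 H:2
  CH2 → C:1 H:2
  CH2 → C:1 H:2
  CH2 → C:1 H:2
  CH2 → C:1 H:2
  CH2CN → C:2 H:2 N:1
Element totals:
  C: 10
  H: 17
  N: 1
  O: 1
Molecular formula: C10H17NO.
  M = 10(12.011) + 17(1.008) + 14.007 + 15.999
    = 120.110 + 17.136 + 14.007 + 15.999 = 167.252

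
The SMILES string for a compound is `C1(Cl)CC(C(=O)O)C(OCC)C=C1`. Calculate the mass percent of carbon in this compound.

52.82%

Atom tally by fragment:
  cyclohexene ring core → C:6 H:10
  (− 3 ring H displaced by substituents)
  + Cl → Cl:1
  + COOH → C:1 H:1 O:2
  + OC2H5 → C:2 H:5 O:1
Element totals:
  C: 9
  H: 13
  Cl: 1
  O: 3
Molecular formula: C9H13ClO3.
Molar mass = 204.650 g/mol.
Mass from C: 9 × 12.011 = 108.099 g/mol.
%C = 108.099 / 204.650 × 100 = 52.82%.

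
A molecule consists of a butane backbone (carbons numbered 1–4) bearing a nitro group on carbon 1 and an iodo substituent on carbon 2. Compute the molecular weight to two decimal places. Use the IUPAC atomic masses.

229.02 g/mol

Atom tally by fragment:
  O2NCH2 → C:1 H:2 N:1 O:2
  CH(I) → C:1 H:1 I:1
  CH2 → C:1 H:2
  CH3 → C:1 H:3
Element totals:
  C: 4
  H: 8
  I: 1
  N: 1
  O: 2
Molecular formula: C4H8INO2.
  M = 4(12.011) + 8(1.008) + 126.904 + 14.007 + 2(15.999)
    = 48.044 + 8.064 + 126.904 + 14.007 + 31.998 = 229.017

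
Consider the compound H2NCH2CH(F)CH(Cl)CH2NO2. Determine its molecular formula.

C4H8ClFN2O2

Atom tally by fragment:
  H2NCH2 → C:1 H:4 N:1
  CH(F) → C:1 H:1 F:1
  CH(Cl) → C:1 H:1 Cl:1
  CH2NO2 → C:1 H:2 N:1 O:2
Element totals:
  C: 4
  H: 8
  Cl: 1
  F: 1
  N: 2
  O: 2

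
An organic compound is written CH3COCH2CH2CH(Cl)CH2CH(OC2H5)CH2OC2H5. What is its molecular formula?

Element totals:
  C: 12
  H: 23
  Cl: 1
  O: 3

C12H23ClO3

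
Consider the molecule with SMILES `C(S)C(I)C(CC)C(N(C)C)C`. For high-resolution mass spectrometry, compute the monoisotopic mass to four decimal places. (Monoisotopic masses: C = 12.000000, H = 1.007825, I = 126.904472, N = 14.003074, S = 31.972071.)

Atom tally by fragment:
  HSCH2 → C:1 H:3 S:1
  CH(I) → C:1 H:1 I:1
  CH(C2H5) → C:3 H:6
  CH(N(CH3)2) → C:3 H:7 N:1
  CH3 → C:1 H:3
Element totals:
  C: 9
  H: 20
  I: 1
  N: 1
  S: 1
Molecular formula: C9H20INS.
  M = 9(12.0) + 20(1.007825) + 126.904472 + 14.003074 + 31.972071
    = 108.000000 + 20.156500 + 126.904472 + 14.003074 + 31.972071 = 301.036117

301.0361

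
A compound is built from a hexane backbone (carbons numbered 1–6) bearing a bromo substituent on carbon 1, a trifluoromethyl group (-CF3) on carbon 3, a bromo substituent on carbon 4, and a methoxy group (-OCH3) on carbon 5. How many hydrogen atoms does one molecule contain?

13

Atom tally by fragment:
  BrCH2 → C:1 H:2 Br:1
  CH2 → C:1 H:2
  CH(CF3) → C:2 H:1 F:3
  CH(Br) → C:1 H:1 Br:1
  CH(OCH3) → C:2 H:4 O:1
  CH3 → C:1 H:3
Element totals:
  C: 8
  H: 13
  Br: 2
  F: 3
  O: 1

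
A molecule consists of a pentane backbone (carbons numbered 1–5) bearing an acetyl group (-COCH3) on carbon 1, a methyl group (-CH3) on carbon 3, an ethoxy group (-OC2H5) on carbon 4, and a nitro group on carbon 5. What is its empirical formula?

Atom tally by fragment:
  CH3COCH2 → C:3 H:5 O:1
  CH2 → C:1 H:2
  CH(CH3) → C:2 H:4
  CH(OC2H5) → C:3 H:6 O:1
  CH2NO2 → C:1 H:2 N:1 O:2
Element totals:
  C: 10
  H: 19
  N: 1
  O: 4
Molecular formula: C10H19NO4.
gcd of subscripts (10, 19, 1, 4) = 1, so the empirical formula equals the molecular formula.

C10H19NO4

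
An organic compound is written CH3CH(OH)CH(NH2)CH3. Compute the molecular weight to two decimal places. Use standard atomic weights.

89.14 g/mol

Atom tally by fragment:
  CH3 → C:1 H:3
  CH(OH) → C:1 H:2 O:1
  CH(NH2) → C:1 H:3 N:1
  CH3 → C:1 H:3
Element totals:
  C: 4
  H: 11
  N: 1
  O: 1
Molecular formula: C4H11NO.
  M = 4(12.011) + 11(1.008) + 14.007 + 15.999
    = 48.044 + 11.088 + 14.007 + 15.999 = 89.138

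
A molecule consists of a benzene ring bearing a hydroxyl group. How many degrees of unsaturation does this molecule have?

Atom tally by fragment:
  benzene ring core → C:6 H:6
  (− 1 ring H displaced by substituents)
  + OH → O:1 H:1
Element totals:
  C: 6
  H: 6
  O: 1
Molecular formula: C6H6O.
DoU = (2C + 2 + N − H − X) / 2 = (2·6 + 2 + 0 − 6 − 0) / 2 = 4.

4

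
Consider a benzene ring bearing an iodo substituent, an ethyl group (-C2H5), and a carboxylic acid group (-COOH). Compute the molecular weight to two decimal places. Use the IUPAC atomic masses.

276.07 g/mol

Atom tally by fragment:
  benzene ring core → C:6 H:6
  (− 3 ring H displaced by substituents)
  + I → I:1
  + C2H5 → C:2 H:5
  + COOH → C:1 H:1 O:2
Element totals:
  C: 9
  H: 9
  I: 1
  O: 2
Molecular formula: C9H9IO2.
  M = 9(12.011) + 9(1.008) + 126.904 + 2(15.999)
    = 108.099 + 9.072 + 126.904 + 31.998 = 276.073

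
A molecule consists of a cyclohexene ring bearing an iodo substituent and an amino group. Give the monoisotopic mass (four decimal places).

222.9858

Atom tally by fragment:
  cyclohexene ring core → C:6 H:10
  (− 2 ring H displaced by substituents)
  + I → I:1
  + NH2 → N:1 H:2
Element totals:
  C: 6
  H: 10
  I: 1
  N: 1
Molecular formula: C6H10IN.
  M = 6(12.0) + 10(1.007825) + 126.904472 + 14.003074
    = 72.000000 + 10.078250 + 126.904472 + 14.003074 = 222.985796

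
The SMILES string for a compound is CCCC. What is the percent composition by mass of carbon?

Atom tally by fragment:
  CH3 → C:1 H:3
  CH2 → C:1 H:2
  CH2 → C:1 H:2
  CH3 → C:1 H:3
Element totals:
  C: 4
  H: 10
Molecular formula: C4H10.
Molar mass = 58.124 g/mol.
Mass from C: 4 × 12.011 = 48.044 g/mol.
%C = 48.044 / 58.124 × 100 = 82.66%.

82.66%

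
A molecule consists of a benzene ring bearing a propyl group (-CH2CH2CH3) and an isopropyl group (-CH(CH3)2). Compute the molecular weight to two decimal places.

Atom tally by fragment:
  benzene ring core → C:6 H:6
  (− 2 ring H displaced by substituents)
  + CH2CH2CH3 → C:3 H:7
  + CH(CH3)2 → C:3 H:7
Element totals:
  C: 12
  H: 18
Molecular formula: C12H18.
  M = 12(12.011) + 18(1.008)
    = 144.132 + 18.144 = 162.276

162.28 g/mol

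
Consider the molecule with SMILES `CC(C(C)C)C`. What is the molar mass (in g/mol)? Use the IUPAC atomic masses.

Atom tally by fragment:
  CH3 → C:1 H:3
  CH(CH(CH3)2) → C:4 H:8
  CH3 → C:1 H:3
Element totals:
  C: 6
  H: 14
Molecular formula: C6H14.
  M = 6(12.011) + 14(1.008)
    = 72.066 + 14.112 = 86.178

86.18 g/mol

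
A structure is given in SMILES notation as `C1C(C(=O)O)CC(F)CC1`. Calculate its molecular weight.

Atom tally by fragment:
  cyclohexane ring core → C:6 H:12
  (− 2 ring H displaced by substituents)
  + COOH → C:1 H:1 O:2
  + F → F:1
Element totals:
  C: 7
  H: 11
  F: 1
  O: 2
Molecular formula: C7H11FO2.
  M = 7(12.011) + 11(1.008) + 18.998 + 2(15.999)
    = 84.077 + 11.088 + 18.998 + 31.998 = 146.161

146.16 g/mol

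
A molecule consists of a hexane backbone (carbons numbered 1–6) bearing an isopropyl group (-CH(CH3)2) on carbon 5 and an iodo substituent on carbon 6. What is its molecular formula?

Atom tally by fragment:
  CH3 → C:1 H:3
  CH2 → C:1 H:2
  CH2 → C:1 H:2
  CH2 → C:1 H:2
  CH(CH(CH3)2) → C:4 H:8
  CH2I → C:1 H:2 I:1
Element totals:
  C: 9
  H: 19
  I: 1

C9H19I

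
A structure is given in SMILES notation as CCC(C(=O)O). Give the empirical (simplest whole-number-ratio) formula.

Atom tally by fragment:
  CH3 → C:1 H:3
  CH2 → C:1 H:2
  CH2COOH → C:2 H:3 O:2
Element totals:
  C: 4
  H: 8
  O: 2
Molecular formula: C4H8O2.
gcd of subscripts = 2; dividing each by 2:
  C: 4/2 = 2
  H: 8/2 = 4
  O: 2/2 = 1

C2H4O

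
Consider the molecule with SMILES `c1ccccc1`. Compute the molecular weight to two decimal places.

Atom tally by fragment:
  benzene ring core → C:6 H:6
Element totals:
  C: 6
  H: 6
Molecular formula: C6H6.
  M = 6(12.011) + 6(1.008)
    = 72.066 + 6.048 = 78.114

78.11 g/mol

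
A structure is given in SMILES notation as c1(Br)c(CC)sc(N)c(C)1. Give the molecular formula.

C7H10BrNS

Atom tally by fragment:
  thiophene ring core → C:4 H:4 S:1
  (− 4 ring H displaced by substituents)
  + Br → Br:1
  + C2H5 → C:2 H:5
  + NH2 → N:1 H:2
  + CH3 → C:1 H:3
Element totals:
  C: 7
  H: 10
  Br: 1
  N: 1
  S: 1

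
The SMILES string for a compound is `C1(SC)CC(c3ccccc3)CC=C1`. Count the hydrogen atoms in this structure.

16

Atom tally by fragment:
  cyclohexene ring core → C:6 H:10
  (− 2 ring H displaced by substituents)
  + SCH3 → C:1 H:3 S:1
  + C6H5 → C:6 H:5
Element totals:
  C: 13
  H: 16
  S: 1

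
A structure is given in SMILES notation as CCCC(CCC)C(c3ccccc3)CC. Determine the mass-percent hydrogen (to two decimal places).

Atom tally by fragment:
  CH3 → C:1 H:3
  CH2 → C:1 H:2
  CH2 → C:1 H:2
  CH(CH2CH2CH3) → C:4 H:8
  CH(C6H5) → C:7 H:6
  CH2 → C:1 H:2
  CH3 → C:1 H:3
Element totals:
  C: 16
  H: 26
Molecular formula: C16H26.
Molar mass = 218.384 g/mol.
Mass from H: 26 × 1.008 = 26.208 g/mol.
%H = 26.208 / 218.384 × 100 = 12.00%.

12.00%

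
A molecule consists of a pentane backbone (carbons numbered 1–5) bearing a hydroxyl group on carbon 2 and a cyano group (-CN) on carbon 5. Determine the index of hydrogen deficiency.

2

Atom tally by fragment:
  CH3 → C:1 H:3
  CH(OH) → C:1 H:2 O:1
  CH2 → C:1 H:2
  CH2 → C:1 H:2
  CH2CN → C:2 H:2 N:1
Element totals:
  C: 6
  H: 11
  N: 1
  O: 1
Molecular formula: C6H11NO.
DoU = (2C + 2 + N − H − X) / 2 = (2·6 + 2 + 1 − 11 − 0) / 2 = 2.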